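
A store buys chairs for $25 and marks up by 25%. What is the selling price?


Calculate the markup amount:
25% of $25 = $6.25
Add to cost:
$25 + $6.25 = $31.25

$31.25


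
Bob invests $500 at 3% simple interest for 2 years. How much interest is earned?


Use the formula I = P x R x T / 100
P x R x T = 500 x 3 x 2 = 3000
I = 3000 / 100 = $30

$30


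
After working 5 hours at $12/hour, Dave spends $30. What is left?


Calculate earnings:
5 x $12 = $60
Subtract spending:
$60 - $30 = $30

$30


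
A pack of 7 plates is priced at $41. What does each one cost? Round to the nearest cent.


Total cost: $41
Number of items: 7
Unit price: $41 / 7 = $5.8571... ≈ $5.86

$5.86


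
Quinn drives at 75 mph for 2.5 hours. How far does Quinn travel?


Use the formula: distance = speed x time
Speed = 75 mph, Time = 2.5 hours
75 x 2.5 = 187.5 miles

187.5 miles


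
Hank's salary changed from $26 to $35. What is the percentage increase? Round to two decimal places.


Find the absolute change:
|35 - 26| = 9
Divide by original and multiply by 100:
9 / 26 x 100 = 34.6153...% ≈ 34.62%

34.62%


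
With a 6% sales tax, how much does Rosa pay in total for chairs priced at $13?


Calculate the tax:
6% of $13 = $0.78
Add tax to price:
$13 + $0.78 = $13.78

$13.78


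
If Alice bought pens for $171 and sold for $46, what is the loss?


Selling price = $46
Cost price = $171
Loss = cost price - selling price:
Loss = $171 - $46 = $125

$125


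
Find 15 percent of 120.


Convert percentage to decimal:
15% = 0.15
Multiply:
120 x 0.15 = 18

18


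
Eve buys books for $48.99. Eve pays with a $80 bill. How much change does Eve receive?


Start with the amount paid:
$80
Subtract the price:
$80 - $48.99 = $31.01

$31.01


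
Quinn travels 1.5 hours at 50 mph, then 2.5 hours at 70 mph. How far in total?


Leg 1 distance:
50 x 1.5 = 75 miles
Leg 2 distance:
70 x 2.5 = 175 miles
Total distance:
75 + 175 = 250 miles

250 miles


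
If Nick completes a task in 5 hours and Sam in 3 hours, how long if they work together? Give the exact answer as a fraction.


Nick's rate: 1/5 of the job per hour
Sam's rate: 1/3 of the job per hour
Combined rate: 1/5 + 1/3 = 8/15 per hour
Time = 1 / (8/15) = 15/8 hours (≈ 1.88 hours)

15/8 hours


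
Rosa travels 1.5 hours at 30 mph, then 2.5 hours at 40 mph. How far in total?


Leg 1 distance:
30 x 1.5 = 45 miles
Leg 2 distance:
40 x 2.5 = 100 miles
Total distance:
45 + 100 = 145 miles

145 miles


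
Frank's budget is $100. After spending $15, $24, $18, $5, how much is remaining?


Add up expenses:
$15 + $24 + $18 + $5 = $62
Subtract from budget:
$100 - $62 = $38

$38


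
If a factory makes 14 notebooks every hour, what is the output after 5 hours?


Production rate: 14 notebooks per hour
Time: 5 hours
Total: 14 x 5 = 70 notebooks

70 notebooks


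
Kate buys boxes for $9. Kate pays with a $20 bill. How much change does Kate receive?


Start with the amount paid:
$20
Subtract the price:
$20 - $9 = $11

$11


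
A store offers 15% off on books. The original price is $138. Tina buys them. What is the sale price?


Calculate the discount amount:
15% of $138 = $20.70
Subtract from original:
$138 - $20.70 = $117.30

$117.30


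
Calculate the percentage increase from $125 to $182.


Find the absolute change:
|182 - 125| = 57
Divide by original and multiply by 100:
57 / 125 x 100 = 45.6%

45.6%


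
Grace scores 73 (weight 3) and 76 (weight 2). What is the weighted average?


Weighted sum:
3 x 73 + 2 x 76 = 371
Total weight:
3 + 2 = 5
Weighted average:
371 / 5 = 74.2

74.2


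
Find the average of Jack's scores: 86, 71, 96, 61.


Add the scores:
86 + 71 + 96 + 61 = 314
Divide by the number of tests:
314 / 4 = 78.5

78.5


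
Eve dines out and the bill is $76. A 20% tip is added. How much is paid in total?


Calculate the tip:
20% of $76 = $15.20
Add tip to meal cost:
$76 + $15.20 = $91.20

$91.20


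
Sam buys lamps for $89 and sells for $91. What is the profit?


Selling price = $91
Cost price = $89
Profit = selling price - cost price:
Profit = $91 - $89 = $2

$2


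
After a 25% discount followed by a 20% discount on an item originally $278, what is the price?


First discount:
25% of $278 = $69.50
Price after first discount:
$278 - $69.50 = $208.50
Second discount:
20% of $208.50 = $41.70
Final price:
$208.50 - $41.70 = $166.80

$166.80


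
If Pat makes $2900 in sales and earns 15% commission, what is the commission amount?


Convert rate to decimal:
15% = 0.15
Multiply by sales:
$2900 x 0.15 = $435

$435


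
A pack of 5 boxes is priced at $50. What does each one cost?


Total cost: $50
Number of items: 5
Unit price: $50 / 5 = $10

$10


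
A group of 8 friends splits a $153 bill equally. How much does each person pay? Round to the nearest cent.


Total bill: $153
Number of people: 8
Each pays: $153 / 8 = $19.125 ≈ $19.13

$19.13


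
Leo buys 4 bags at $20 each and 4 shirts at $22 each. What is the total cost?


Cost of bags:
4 x $20 = $80
Cost of shirts:
4 x $22 = $88
Add both:
$80 + $88 = $168

$168


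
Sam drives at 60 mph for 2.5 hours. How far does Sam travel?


Use the formula: distance = speed x time
Speed = 60 mph, Time = 2.5 hours
60 x 2.5 = 150 miles

150 miles


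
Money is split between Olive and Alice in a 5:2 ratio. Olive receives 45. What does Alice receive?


Find the multiplier:
45 / 5 = 9
Apply to Alice's share:
2 x 9 = 18

18


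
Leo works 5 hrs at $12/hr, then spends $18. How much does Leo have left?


Calculate earnings:
5 x $12 = $60
Subtract spending:
$60 - $18 = $42

$42


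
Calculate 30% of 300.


Convert percentage to decimal:
30% = 0.3
Multiply:
300 x 0.3 = 90

90


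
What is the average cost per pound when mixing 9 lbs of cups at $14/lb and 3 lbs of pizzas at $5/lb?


Cost of cups:
9 x $14 = $126
Cost of pizzas:
3 x $5 = $15
Total cost: $126 + $15 = $141
Total weight: 12 lbs
Average: $141 / 12 = $11.75/lb

$11.75/lb


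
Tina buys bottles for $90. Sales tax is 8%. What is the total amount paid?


Calculate the tax:
8% of $90 = $7.20
Add tax to price:
$90 + $7.20 = $97.20

$97.20


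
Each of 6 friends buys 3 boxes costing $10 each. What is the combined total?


Cost per person:
3 x $10 = $30
Group total:
6 x $30 = $180

$180


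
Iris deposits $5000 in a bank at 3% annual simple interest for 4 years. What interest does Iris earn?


Use the formula I = P x R x T / 100
P x R x T = 5000 x 3 x 4 = 60000
I = 60000 / 100 = $600

$600


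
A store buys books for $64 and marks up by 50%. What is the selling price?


Calculate the markup amount:
50% of $64 = $32
Add to cost:
$64 + $32 = $96

$96


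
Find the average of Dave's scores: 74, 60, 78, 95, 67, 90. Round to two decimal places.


Add the scores:
74 + 60 + 78 + 95 + 67 + 90 = 464
Divide by the number of tests:
464 / 6 = 77.3333... ≈ 77.33

77.33


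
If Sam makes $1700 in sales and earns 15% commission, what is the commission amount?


Convert rate to decimal:
15% = 0.15
Multiply by sales:
$1700 x 0.15 = $255

$255


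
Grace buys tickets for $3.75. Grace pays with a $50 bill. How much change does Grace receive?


Start with the amount paid:
$50
Subtract the price:
$50 - $3.75 = $46.25

$46.25


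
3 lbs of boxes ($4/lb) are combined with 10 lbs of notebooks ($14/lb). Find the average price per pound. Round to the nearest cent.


Cost of boxes:
3 x $4 = $12
Cost of notebooks:
10 x $14 = $140
Total cost: $12 + $140 = $152
Total weight: 13 lbs
Average: $152 / 13 = $11.6923... ≈ $11.69/lb

$11.69/lb


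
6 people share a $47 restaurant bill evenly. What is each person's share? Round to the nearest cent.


Total bill: $47
Number of people: 6
Each pays: $47 / 6 = $7.8333... ≈ $7.83

$7.83


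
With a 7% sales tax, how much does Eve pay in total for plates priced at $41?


Calculate the tax:
7% of $41 = $2.87
Add tax to price:
$41 + $2.87 = $43.87

$43.87


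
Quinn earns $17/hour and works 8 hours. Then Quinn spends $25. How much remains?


Calculate earnings:
8 x $17 = $136
Subtract spending:
$136 - $25 = $111

$111


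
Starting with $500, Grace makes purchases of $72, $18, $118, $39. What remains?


Add up expenses:
$72 + $18 + $118 + $39 = $247
Subtract from budget:
$500 - $247 = $253

$253


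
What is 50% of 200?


Convert percentage to decimal:
50% = 0.5
Multiply:
200 x 0.5 = 100

100


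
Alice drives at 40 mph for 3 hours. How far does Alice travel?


Use the formula: distance = speed x time
Speed = 40 mph, Time = 3 hours
40 x 3 = 120 miles

120 miles


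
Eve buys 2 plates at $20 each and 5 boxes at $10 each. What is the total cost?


Cost of plates:
2 x $20 = $40
Cost of boxes:
5 x $10 = $50
Add both:
$40 + $50 = $90

$90


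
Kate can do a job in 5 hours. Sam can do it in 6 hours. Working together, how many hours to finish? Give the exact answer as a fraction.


Kate's rate: 1/5 of the job per hour
Sam's rate: 1/6 of the job per hour
Combined rate: 1/5 + 1/6 = 11/30 per hour
Time = 1 / (11/30) = 30/11 hours (≈ 2.73 hours)

30/11 hours


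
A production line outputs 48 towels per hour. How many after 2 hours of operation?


Production rate: 48 towels per hour
Time: 2 hours
Total: 48 x 2 = 96 towels

96 towels


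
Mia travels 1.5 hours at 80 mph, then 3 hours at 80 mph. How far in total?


Leg 1 distance:
80 x 1.5 = 120 miles
Leg 2 distance:
80 x 3 = 240 miles
Total distance:
120 + 240 = 360 miles

360 miles


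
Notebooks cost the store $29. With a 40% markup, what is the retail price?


Calculate the markup amount:
40% of $29 = $11.60
Add to cost:
$29 + $11.60 = $40.60

$40.60


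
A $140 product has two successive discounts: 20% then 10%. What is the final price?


First discount:
20% of $140 = $28
Price after first discount:
$140 - $28 = $112
Second discount:
10% of $112 = $11.20
Final price:
$112 - $11.20 = $100.80

$100.80


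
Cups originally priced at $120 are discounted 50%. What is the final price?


Calculate the discount amount:
50% of $120 = $60
Subtract from original:
$120 - $60 = $60

$60


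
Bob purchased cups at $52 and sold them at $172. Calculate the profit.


Selling price = $172
Cost price = $52
Profit = selling price - cost price:
Profit = $172 - $52 = $120

$120


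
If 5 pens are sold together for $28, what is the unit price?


Total cost: $28
Number of items: 5
Unit price: $28 / 5 = $5.60

$5.60


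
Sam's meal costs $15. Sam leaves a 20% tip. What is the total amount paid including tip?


Calculate the tip:
20% of $15 = $3
Add tip to meal cost:
$15 + $3 = $18

$18


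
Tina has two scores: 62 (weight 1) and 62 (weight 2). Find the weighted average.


Weighted sum:
1 x 62 + 2 x 62 = 186
Total weight:
1 + 2 = 3
Weighted average:
186 / 3 = 62

62


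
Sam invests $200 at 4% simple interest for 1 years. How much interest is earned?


Use the formula I = P x R x T / 100
P x R x T = 200 x 4 x 1 = 800
I = 800 / 100 = $8

$8


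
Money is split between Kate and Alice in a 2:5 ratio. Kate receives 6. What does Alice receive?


Find the multiplier:
6 / 2 = 3
Apply to Alice's share:
5 x 3 = 15

15


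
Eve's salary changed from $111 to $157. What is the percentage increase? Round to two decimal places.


Find the absolute change:
|157 - 111| = 46
Divide by original and multiply by 100:
46 / 111 x 100 = 41.4414...% ≈ 41.44%

41.44%


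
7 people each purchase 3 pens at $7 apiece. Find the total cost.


Cost per person:
3 x $7 = $21
Group total:
7 x $21 = $147

$147


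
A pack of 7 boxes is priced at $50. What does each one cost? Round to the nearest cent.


Total cost: $50
Number of items: 7
Unit price: $50 / 7 = $7.1428... ≈ $7.14

$7.14


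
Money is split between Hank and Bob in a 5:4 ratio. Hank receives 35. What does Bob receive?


Find the multiplier:
35 / 5 = 7
Apply to Bob's share:
4 x 7 = 28

28


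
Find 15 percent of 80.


Convert percentage to decimal:
15% = 0.15
Multiply:
80 x 0.15 = 12

12


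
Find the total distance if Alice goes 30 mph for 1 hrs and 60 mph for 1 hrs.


Leg 1 distance:
30 x 1 = 30 miles
Leg 2 distance:
60 x 1 = 60 miles
Total distance:
30 + 60 = 90 miles

90 miles


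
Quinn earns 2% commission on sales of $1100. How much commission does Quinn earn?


Convert rate to decimal:
2% = 0.02
Multiply by sales:
$1100 x 0.02 = $22

$22


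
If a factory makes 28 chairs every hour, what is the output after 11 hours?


Production rate: 28 chairs per hour
Time: 11 hours
Total: 28 x 11 = 308 chairs

308 chairs


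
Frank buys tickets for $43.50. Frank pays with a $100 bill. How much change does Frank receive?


Start with the amount paid:
$100
Subtract the price:
$100 - $43.50 = $56.50

$56.50


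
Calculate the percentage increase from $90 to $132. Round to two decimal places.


Find the absolute change:
|132 - 90| = 42
Divide by original and multiply by 100:
42 / 90 x 100 = 46.6666...% ≈ 46.67%

46.67%


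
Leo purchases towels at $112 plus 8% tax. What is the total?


Calculate the tax:
8% of $112 = $8.96
Add tax to price:
$112 + $8.96 = $120.96

$120.96


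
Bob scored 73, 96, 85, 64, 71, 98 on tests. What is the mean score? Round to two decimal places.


Add the scores:
73 + 96 + 85 + 64 + 71 + 98 = 487
Divide by the number of tests:
487 / 6 = 81.1666... ≈ 81.17

81.17


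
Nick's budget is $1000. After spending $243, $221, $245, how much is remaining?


Add up expenses:
$243 + $221 + $245 = $709
Subtract from budget:
$1000 - $709 = $291

$291


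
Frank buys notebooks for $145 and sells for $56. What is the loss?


Selling price = $56
Cost price = $145
Loss = cost price - selling price:
Loss = $145 - $56 = $89

$89


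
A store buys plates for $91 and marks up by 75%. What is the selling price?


Calculate the markup amount:
75% of $91 = $68.25
Add to cost:
$91 + $68.25 = $159.25

$159.25


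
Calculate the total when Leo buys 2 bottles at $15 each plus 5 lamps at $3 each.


Cost of bottles:
2 x $15 = $30
Cost of lamps:
5 x $3 = $15
Add both:
$30 + $15 = $45

$45


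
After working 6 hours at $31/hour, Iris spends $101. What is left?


Calculate earnings:
6 x $31 = $186
Subtract spending:
$186 - $101 = $85

$85


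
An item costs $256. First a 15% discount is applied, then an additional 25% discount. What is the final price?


First discount:
15% of $256 = $38.40
Price after first discount:
$256 - $38.40 = $217.60
Second discount:
25% of $217.60 = $54.40
Final price:
$217.60 - $54.40 = $163.20

$163.20


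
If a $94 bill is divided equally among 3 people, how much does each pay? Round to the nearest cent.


Total bill: $94
Number of people: 3
Each pays: $94 / 3 = $31.3333... ≈ $31.33

$31.33


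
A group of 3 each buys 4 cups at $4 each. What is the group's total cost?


Cost per person:
4 x $4 = $16
Group total:
3 x $16 = $48

$48


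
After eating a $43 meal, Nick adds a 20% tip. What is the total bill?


Calculate the tip:
20% of $43 = $8.60
Add tip to meal cost:
$43 + $8.60 = $51.60

$51.60


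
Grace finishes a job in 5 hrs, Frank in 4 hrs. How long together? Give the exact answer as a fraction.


Grace's rate: 1/5 of the job per hour
Frank's rate: 1/4 of the job per hour
Combined rate: 1/5 + 1/4 = 9/20 per hour
Time = 1 / (9/20) = 20/9 hours (≈ 2.22 hours)

20/9 hours


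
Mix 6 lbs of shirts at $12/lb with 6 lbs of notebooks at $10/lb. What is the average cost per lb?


Cost of shirts:
6 x $12 = $72
Cost of notebooks:
6 x $10 = $60
Total cost: $72 + $60 = $132
Total weight: 12 lbs
Average: $132 / 12 = $11/lb

$11/lb


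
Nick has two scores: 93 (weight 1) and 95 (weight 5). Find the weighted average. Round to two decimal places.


Weighted sum:
1 x 93 + 5 x 95 = 568
Total weight:
1 + 5 = 6
Weighted average:
568 / 6 = 94.6666... ≈ 94.67

94.67


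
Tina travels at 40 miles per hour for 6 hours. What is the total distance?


Use the formula: distance = speed x time
Speed = 40 mph, Time = 6 hours
40 x 6 = 240 miles

240 miles


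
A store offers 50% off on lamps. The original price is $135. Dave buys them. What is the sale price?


Calculate the discount amount:
50% of $135 = $67.50
Subtract from original:
$135 - $67.50 = $67.50

$67.50


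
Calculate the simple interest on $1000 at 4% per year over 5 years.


Use the formula I = P x R x T / 100
P x R x T = 1000 x 4 x 5 = 20000
I = 20000 / 100 = $200

$200


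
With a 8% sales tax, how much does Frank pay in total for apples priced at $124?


Calculate the tax:
8% of $124 = $9.92
Add tax to price:
$124 + $9.92 = $133.92

$133.92


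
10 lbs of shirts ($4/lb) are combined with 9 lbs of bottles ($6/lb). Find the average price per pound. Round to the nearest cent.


Cost of shirts:
10 x $4 = $40
Cost of bottles:
9 x $6 = $54
Total cost: $40 + $54 = $94
Total weight: 19 lbs
Average: $94 / 19 = $4.9473... ≈ $4.95/lb

$4.95/lb


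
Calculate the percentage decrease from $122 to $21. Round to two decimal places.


Find the absolute change:
|21 - 122| = 101
Divide by original and multiply by 100:
101 / 122 x 100 = 82.7868...% ≈ 82.79%

82.79%


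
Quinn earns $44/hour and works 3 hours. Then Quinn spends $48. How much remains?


Calculate earnings:
3 x $44 = $132
Subtract spending:
$132 - $48 = $84

$84


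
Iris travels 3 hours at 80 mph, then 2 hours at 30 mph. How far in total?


Leg 1 distance:
80 x 3 = 240 miles
Leg 2 distance:
30 x 2 = 60 miles
Total distance:
240 + 60 = 300 miles

300 miles


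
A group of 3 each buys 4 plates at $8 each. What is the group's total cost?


Cost per person:
4 x $8 = $32
Group total:
3 x $32 = $96

$96


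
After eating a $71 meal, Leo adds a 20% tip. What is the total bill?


Calculate the tip:
20% of $71 = $14.20
Add tip to meal cost:
$71 + $14.20 = $85.20

$85.20


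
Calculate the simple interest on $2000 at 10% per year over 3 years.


Use the formula I = P x R x T / 100
P x R x T = 2000 x 10 x 3 = 60000
I = 60000 / 100 = $600

$600


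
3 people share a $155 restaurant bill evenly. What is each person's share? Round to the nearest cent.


Total bill: $155
Number of people: 3
Each pays: $155 / 3 = $51.6666... ≈ $51.67

$51.67


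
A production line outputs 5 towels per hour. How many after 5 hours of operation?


Production rate: 5 towels per hour
Time: 5 hours
Total: 5 x 5 = 25 towels

25 towels


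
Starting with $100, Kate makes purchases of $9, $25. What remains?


Add up expenses:
$9 + $25 = $34
Subtract from budget:
$100 - $34 = $66

$66


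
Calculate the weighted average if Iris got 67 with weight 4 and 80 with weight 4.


Weighted sum:
4 x 67 + 4 x 80 = 588
Total weight:
4 + 4 = 8
Weighted average:
588 / 8 = 73.5

73.5


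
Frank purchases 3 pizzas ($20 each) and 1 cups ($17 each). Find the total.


Cost of pizzas:
3 x $20 = $60
Cost of cups:
1 x $17 = $17
Add both:
$60 + $17 = $77

$77


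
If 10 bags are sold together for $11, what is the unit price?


Total cost: $11
Number of items: 10
Unit price: $11 / 10 = $1.10

$1.10


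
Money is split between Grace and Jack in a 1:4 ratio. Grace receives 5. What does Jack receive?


Find the multiplier:
5 / 1 = 5
Apply to Jack's share:
4 x 5 = 20

20


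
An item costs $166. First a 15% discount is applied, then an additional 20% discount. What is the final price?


First discount:
15% of $166 = $24.90
Price after first discount:
$166 - $24.90 = $141.10
Second discount:
20% of $141.10 = $28.22
Final price:
$141.10 - $28.22 = $112.88

$112.88


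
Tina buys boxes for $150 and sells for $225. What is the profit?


Selling price = $225
Cost price = $150
Profit = selling price - cost price:
Profit = $225 - $150 = $75

$75


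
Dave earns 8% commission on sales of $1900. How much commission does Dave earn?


Convert rate to decimal:
8% = 0.08
Multiply by sales:
$1900 x 0.08 = $152

$152


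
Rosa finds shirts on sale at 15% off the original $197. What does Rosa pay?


Calculate the discount amount:
15% of $197 = $29.55
Subtract from original:
$197 - $29.55 = $167.45

$167.45


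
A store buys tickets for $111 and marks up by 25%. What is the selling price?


Calculate the markup amount:
25% of $111 = $27.75
Add to cost:
$111 + $27.75 = $138.75

$138.75


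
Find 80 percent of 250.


Convert percentage to decimal:
80% = 0.8
Multiply:
250 x 0.8 = 200

200


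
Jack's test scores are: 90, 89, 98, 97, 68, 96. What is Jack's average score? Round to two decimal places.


Add the scores:
90 + 89 + 98 + 97 + 68 + 96 = 538
Divide by the number of tests:
538 / 6 = 89.6666... ≈ 89.67

89.67


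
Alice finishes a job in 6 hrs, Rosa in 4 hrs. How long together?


Alice's rate: 1/6 of the job per hour
Rosa's rate: 1/4 of the job per hour
Combined rate: 1/6 + 1/4 = 5/12 per hour
Time = 1 / (5/12) = 12/5 = 2.4 hours

2.4 hours


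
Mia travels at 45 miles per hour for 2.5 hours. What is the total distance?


Use the formula: distance = speed x time
Speed = 45 mph, Time = 2.5 hours
45 x 2.5 = 112.5 miles

112.5 miles


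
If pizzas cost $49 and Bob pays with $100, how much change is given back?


Start with the amount paid:
$100
Subtract the price:
$100 - $49 = $51

$51


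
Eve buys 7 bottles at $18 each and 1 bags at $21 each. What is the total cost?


Cost of bottles:
7 x $18 = $126
Cost of bags:
1 x $21 = $21
Add both:
$126 + $21 = $147

$147


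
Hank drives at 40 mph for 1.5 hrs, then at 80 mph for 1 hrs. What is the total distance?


Leg 1 distance:
40 x 1.5 = 60 miles
Leg 2 distance:
80 x 1 = 80 miles
Total distance:
60 + 80 = 140 miles

140 miles


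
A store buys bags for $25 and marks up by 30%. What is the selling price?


Calculate the markup amount:
30% of $25 = $7.50
Add to cost:
$25 + $7.50 = $32.50

$32.50


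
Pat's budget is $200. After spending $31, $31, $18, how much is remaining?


Add up expenses:
$31 + $31 + $18 = $80
Subtract from budget:
$200 - $80 = $120

$120


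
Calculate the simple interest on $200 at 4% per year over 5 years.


Use the formula I = P x R x T / 100
P x R x T = 200 x 4 x 5 = 4000
I = 4000 / 100 = $40

$40


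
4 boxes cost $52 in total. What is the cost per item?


Total cost: $52
Number of items: 4
Unit price: $52 / 4 = $13

$13


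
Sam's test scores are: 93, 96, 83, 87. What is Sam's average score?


Add the scores:
93 + 96 + 83 + 87 = 359
Divide by the number of tests:
359 / 4 = 89.75

89.75


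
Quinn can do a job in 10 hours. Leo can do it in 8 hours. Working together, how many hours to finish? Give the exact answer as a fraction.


Quinn's rate: 1/10 of the job per hour
Leo's rate: 1/8 of the job per hour
Combined rate: 1/10 + 1/8 = 9/40 per hour
Time = 1 / (9/40) = 40/9 hours (≈ 4.44 hours)

40/9 hours


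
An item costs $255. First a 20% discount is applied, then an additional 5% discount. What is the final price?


First discount:
20% of $255 = $51
Price after first discount:
$255 - $51 = $204
Second discount:
5% of $204 = $10.20
Final price:
$204 - $10.20 = $193.80

$193.80


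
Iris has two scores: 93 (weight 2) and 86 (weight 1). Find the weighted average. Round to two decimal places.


Weighted sum:
2 x 93 + 1 x 86 = 272
Total weight:
2 + 1 = 3
Weighted average:
272 / 3 = 90.6666... ≈ 90.67

90.67


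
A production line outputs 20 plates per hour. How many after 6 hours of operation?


Production rate: 20 plates per hour
Time: 6 hours
Total: 20 x 6 = 120 plates

120 plates


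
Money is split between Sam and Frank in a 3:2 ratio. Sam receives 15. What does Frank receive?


Find the multiplier:
15 / 3 = 5
Apply to Frank's share:
2 x 5 = 10

10


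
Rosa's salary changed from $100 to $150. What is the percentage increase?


Find the absolute change:
|150 - 100| = 50
Divide by original and multiply by 100:
50 / 100 x 100 = 50%

50%


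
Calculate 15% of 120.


Convert percentage to decimal:
15% = 0.15
Multiply:
120 x 0.15 = 18

18


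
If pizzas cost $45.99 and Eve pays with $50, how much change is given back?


Start with the amount paid:
$50
Subtract the price:
$50 - $45.99 = $4.01

$4.01


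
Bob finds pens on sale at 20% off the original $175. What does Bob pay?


Calculate the discount amount:
20% of $175 = $35
Subtract from original:
$175 - $35 = $140

$140


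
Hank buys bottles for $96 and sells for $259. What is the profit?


Selling price = $259
Cost price = $96
Profit = selling price - cost price:
Profit = $259 - $96 = $163

$163


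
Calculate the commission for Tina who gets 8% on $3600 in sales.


Convert rate to decimal:
8% = 0.08
Multiply by sales:
$3600 x 0.08 = $288

$288


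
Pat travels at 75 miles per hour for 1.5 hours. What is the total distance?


Use the formula: distance = speed x time
Speed = 75 mph, Time = 1.5 hours
75 x 1.5 = 112.5 miles

112.5 miles


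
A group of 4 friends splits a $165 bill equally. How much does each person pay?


Total bill: $165
Number of people: 4
Each pays: $165 / 4 = $41.25

$41.25


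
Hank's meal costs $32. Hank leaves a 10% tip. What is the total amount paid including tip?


Calculate the tip:
10% of $32 = $3.20
Add tip to meal cost:
$32 + $3.20 = $35.20

$35.20


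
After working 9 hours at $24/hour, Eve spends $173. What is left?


Calculate earnings:
9 x $24 = $216
Subtract spending:
$216 - $173 = $43

$43


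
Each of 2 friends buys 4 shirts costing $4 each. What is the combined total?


Cost per person:
4 x $4 = $16
Group total:
2 x $16 = $32

$32


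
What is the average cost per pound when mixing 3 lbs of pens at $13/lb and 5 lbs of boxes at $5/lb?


Cost of pens:
3 x $13 = $39
Cost of boxes:
5 x $5 = $25
Total cost: $39 + $25 = $64
Total weight: 8 lbs
Average: $64 / 8 = $8/lb

$8/lb


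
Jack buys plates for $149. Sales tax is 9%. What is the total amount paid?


Calculate the tax:
9% of $149 = $13.41
Add tax to price:
$149 + $13.41 = $162.41

$162.41


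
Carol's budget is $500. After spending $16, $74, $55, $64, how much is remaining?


Add up expenses:
$16 + $74 + $55 + $64 = $209
Subtract from budget:
$500 - $209 = $291

$291


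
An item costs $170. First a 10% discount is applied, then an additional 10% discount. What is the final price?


First discount:
10% of $170 = $17
Price after first discount:
$170 - $17 = $153
Second discount:
10% of $153 = $15.30
Final price:
$153 - $15.30 = $137.70

$137.70


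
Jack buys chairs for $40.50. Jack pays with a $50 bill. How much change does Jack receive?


Start with the amount paid:
$50
Subtract the price:
$50 - $40.50 = $9.50

$9.50


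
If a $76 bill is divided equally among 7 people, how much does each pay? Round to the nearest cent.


Total bill: $76
Number of people: 7
Each pays: $76 / 7 = $10.8571... ≈ $10.86

$10.86


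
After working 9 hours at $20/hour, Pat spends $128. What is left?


Calculate earnings:
9 x $20 = $180
Subtract spending:
$180 - $128 = $52

$52


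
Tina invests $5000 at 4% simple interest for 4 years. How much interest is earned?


Use the formula I = P x R x T / 100
P x R x T = 5000 x 4 x 4 = 80000
I = 80000 / 100 = $800

$800


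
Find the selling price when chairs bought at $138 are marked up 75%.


Calculate the markup amount:
75% of $138 = $103.50
Add to cost:
$138 + $103.50 = $241.50

$241.50


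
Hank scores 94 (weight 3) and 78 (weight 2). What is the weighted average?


Weighted sum:
3 x 94 + 2 x 78 = 438
Total weight:
3 + 2 = 5
Weighted average:
438 / 5 = 87.6

87.6


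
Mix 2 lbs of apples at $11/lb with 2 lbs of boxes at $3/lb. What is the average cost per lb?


Cost of apples:
2 x $11 = $22
Cost of boxes:
2 x $3 = $6
Total cost: $22 + $6 = $28
Total weight: 4 lbs
Average: $28 / 4 = $7/lb

$7/lb


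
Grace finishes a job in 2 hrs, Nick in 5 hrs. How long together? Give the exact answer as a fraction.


Grace's rate: 1/2 of the job per hour
Nick's rate: 1/5 of the job per hour
Combined rate: 1/2 + 1/5 = 7/10 per hour
Time = 1 / (7/10) = 10/7 hours (≈ 1.43 hours)

10/7 hours


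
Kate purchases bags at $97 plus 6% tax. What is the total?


Calculate the tax:
6% of $97 = $5.82
Add tax to price:
$97 + $5.82 = $102.82

$102.82


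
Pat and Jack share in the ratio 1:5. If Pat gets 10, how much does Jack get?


Find the multiplier:
10 / 1 = 10
Apply to Jack's share:
5 x 10 = 50

50


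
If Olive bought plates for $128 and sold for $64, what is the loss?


Selling price = $64
Cost price = $128
Loss = cost price - selling price:
Loss = $128 - $64 = $64

$64


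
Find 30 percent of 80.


Convert percentage to decimal:
30% = 0.3
Multiply:
80 x 0.3 = 24

24


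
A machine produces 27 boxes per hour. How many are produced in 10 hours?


Production rate: 27 boxes per hour
Time: 10 hours
Total: 27 x 10 = 270 boxes

270 boxes


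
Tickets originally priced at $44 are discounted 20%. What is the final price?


Calculate the discount amount:
20% of $44 = $8.80
Subtract from original:
$44 - $8.80 = $35.20

$35.20


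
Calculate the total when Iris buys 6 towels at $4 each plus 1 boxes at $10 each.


Cost of towels:
6 x $4 = $24
Cost of boxes:
1 x $10 = $10
Add both:
$24 + $10 = $34

$34


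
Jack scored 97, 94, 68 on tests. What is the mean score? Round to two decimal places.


Add the scores:
97 + 94 + 68 = 259
Divide by the number of tests:
259 / 3 = 86.3333... ≈ 86.33

86.33


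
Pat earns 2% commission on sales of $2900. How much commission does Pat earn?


Convert rate to decimal:
2% = 0.02
Multiply by sales:
$2900 x 0.02 = $58

$58


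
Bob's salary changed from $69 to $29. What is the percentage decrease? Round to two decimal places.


Find the absolute change:
|29 - 69| = 40
Divide by original and multiply by 100:
40 / 69 x 100 = 57.9710...% ≈ 57.97%

57.97%


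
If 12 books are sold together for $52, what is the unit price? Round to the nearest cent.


Total cost: $52
Number of items: 12
Unit price: $52 / 12 = $4.3333... ≈ $4.33

$4.33


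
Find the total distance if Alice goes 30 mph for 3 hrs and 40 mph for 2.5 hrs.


Leg 1 distance:
30 x 3 = 90 miles
Leg 2 distance:
40 x 2.5 = 100 miles
Total distance:
90 + 100 = 190 miles

190 miles


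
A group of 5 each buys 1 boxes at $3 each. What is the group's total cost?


Cost per person:
1 x $3 = $3
Group total:
5 x $3 = $15

$15


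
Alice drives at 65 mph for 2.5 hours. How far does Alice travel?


Use the formula: distance = speed x time
Speed = 65 mph, Time = 2.5 hours
65 x 2.5 = 162.5 miles

162.5 miles


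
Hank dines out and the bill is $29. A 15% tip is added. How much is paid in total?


Calculate the tip:
15% of $29 = $4.35
Add tip to meal cost:
$29 + $4.35 = $33.35

$33.35


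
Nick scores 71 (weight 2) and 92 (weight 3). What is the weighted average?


Weighted sum:
2 x 71 + 3 x 92 = 418
Total weight:
2 + 3 = 5
Weighted average:
418 / 5 = 83.6

83.6


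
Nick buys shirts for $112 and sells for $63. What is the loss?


Selling price = $63
Cost price = $112
Loss = cost price - selling price:
Loss = $112 - $63 = $49

$49


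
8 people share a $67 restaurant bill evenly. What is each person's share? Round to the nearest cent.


Total bill: $67
Number of people: 8
Each pays: $67 / 8 = $8.375 ≈ $8.38

$8.38


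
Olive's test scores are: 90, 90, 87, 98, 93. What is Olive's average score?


Add the scores:
90 + 90 + 87 + 98 + 93 = 458
Divide by the number of tests:
458 / 5 = 91.6

91.6


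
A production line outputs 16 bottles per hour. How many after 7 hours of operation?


Production rate: 16 bottles per hour
Time: 7 hours
Total: 16 x 7 = 112 bottles

112 bottles


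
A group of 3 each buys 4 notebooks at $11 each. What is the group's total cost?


Cost per person:
4 x $11 = $44
Group total:
3 x $44 = $132

$132


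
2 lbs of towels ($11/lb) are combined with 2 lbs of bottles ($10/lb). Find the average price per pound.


Cost of towels:
2 x $11 = $22
Cost of bottles:
2 x $10 = $20
Total cost: $22 + $20 = $42
Total weight: 4 lbs
Average: $42 / 4 = $10.50/lb

$10.50/lb


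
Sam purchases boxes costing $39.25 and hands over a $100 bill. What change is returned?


Start with the amount paid:
$100
Subtract the price:
$100 - $39.25 = $60.75

$60.75


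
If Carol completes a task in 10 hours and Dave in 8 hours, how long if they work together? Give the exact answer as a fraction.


Carol's rate: 1/10 of the job per hour
Dave's rate: 1/8 of the job per hour
Combined rate: 1/10 + 1/8 = 9/40 per hour
Time = 1 / (9/40) = 40/9 hours (≈ 4.44 hours)

40/9 hours


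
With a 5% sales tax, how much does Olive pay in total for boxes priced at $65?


Calculate the tax:
5% of $65 = $3.25
Add tax to price:
$65 + $3.25 = $68.25

$68.25


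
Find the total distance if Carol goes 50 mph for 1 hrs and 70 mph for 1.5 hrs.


Leg 1 distance:
50 x 1 = 50 miles
Leg 2 distance:
70 x 1.5 = 105 miles
Total distance:
50 + 105 = 155 miles

155 miles


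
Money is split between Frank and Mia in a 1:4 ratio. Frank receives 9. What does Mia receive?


Find the multiplier:
9 / 1 = 9
Apply to Mia's share:
4 x 9 = 36

36


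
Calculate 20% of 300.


Convert percentage to decimal:
20% = 0.2
Multiply:
300 x 0.2 = 60

60


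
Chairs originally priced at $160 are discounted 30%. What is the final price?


Calculate the discount amount:
30% of $160 = $48
Subtract from original:
$160 - $48 = $112

$112


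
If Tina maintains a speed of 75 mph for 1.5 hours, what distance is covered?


Use the formula: distance = speed x time
Speed = 75 mph, Time = 1.5 hours
75 x 1.5 = 112.5 miles

112.5 miles


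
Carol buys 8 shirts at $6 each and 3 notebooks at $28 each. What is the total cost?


Cost of shirts:
8 x $6 = $48
Cost of notebooks:
3 x $28 = $84
Add both:
$48 + $84 = $132

$132


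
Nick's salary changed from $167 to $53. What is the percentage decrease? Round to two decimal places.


Find the absolute change:
|53 - 167| = 114
Divide by original and multiply by 100:
114 / 167 x 100 = 68.2634...% ≈ 68.26%

68.26%


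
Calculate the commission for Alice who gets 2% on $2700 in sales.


Convert rate to decimal:
2% = 0.02
Multiply by sales:
$2700 x 0.02 = $54

$54


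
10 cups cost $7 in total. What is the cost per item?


Total cost: $7
Number of items: 10
Unit price: $7 / 10 = $0.70

$0.70


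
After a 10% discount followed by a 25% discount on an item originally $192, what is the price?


First discount:
10% of $192 = $19.20
Price after first discount:
$192 - $19.20 = $172.80
Second discount:
25% of $172.80 = $43.20
Final price:
$172.80 - $43.20 = $129.60

$129.60


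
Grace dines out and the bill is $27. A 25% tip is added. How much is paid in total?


Calculate the tip:
25% of $27 = $6.75
Add tip to meal cost:
$27 + $6.75 = $33.75

$33.75


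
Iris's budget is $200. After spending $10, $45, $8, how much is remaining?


Add up expenses:
$10 + $45 + $8 = $63
Subtract from budget:
$200 - $63 = $137

$137


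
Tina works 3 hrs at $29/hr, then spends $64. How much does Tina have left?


Calculate earnings:
3 x $29 = $87
Subtract spending:
$87 - $64 = $23

$23


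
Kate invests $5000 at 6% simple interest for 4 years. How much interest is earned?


Use the formula I = P x R x T / 100
P x R x T = 5000 x 6 x 4 = 120000
I = 120000 / 100 = $1200

$1200


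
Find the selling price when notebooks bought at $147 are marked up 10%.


Calculate the markup amount:
10% of $147 = $14.70
Add to cost:
$147 + $14.70 = $161.70

$161.70


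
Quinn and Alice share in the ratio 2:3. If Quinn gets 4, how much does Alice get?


Find the multiplier:
4 / 2 = 2
Apply to Alice's share:
3 x 2 = 6

6


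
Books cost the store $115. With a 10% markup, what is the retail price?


Calculate the markup amount:
10% of $115 = $11.50
Add to cost:
$115 + $11.50 = $126.50

$126.50


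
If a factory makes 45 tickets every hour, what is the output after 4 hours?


Production rate: 45 tickets per hour
Time: 4 hours
Total: 45 x 4 = 180 tickets

180 tickets


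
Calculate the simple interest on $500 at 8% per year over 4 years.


Use the formula I = P x R x T / 100
P x R x T = 500 x 8 x 4 = 16000
I = 16000 / 100 = $160

$160


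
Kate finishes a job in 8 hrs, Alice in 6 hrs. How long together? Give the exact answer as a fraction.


Kate's rate: 1/8 of the job per hour
Alice's rate: 1/6 of the job per hour
Combined rate: 1/8 + 1/6 = 7/24 per hour
Time = 1 / (7/24) = 24/7 hours (≈ 3.43 hours)

24/7 hours


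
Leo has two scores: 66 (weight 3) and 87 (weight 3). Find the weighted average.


Weighted sum:
3 x 66 + 3 x 87 = 459
Total weight:
3 + 3 = 6
Weighted average:
459 / 6 = 76.5

76.5


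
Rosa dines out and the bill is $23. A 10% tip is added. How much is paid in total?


Calculate the tip:
10% of $23 = $2.30
Add tip to meal cost:
$23 + $2.30 = $25.30

$25.30


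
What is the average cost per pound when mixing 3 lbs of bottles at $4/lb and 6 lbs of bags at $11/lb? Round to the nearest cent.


Cost of bottles:
3 x $4 = $12
Cost of bags:
6 x $11 = $66
Total cost: $12 + $66 = $78
Total weight: 9 lbs
Average: $78 / 9 = $8.6666... ≈ $8.67/lb

$8.67/lb


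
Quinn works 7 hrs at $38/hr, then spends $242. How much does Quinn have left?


Calculate earnings:
7 x $38 = $266
Subtract spending:
$266 - $242 = $24

$24


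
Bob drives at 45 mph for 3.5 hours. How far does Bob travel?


Use the formula: distance = speed x time
Speed = 45 mph, Time = 3.5 hours
45 x 3.5 = 157.5 miles

157.5 miles


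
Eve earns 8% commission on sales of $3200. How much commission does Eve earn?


Convert rate to decimal:
8% = 0.08
Multiply by sales:
$3200 x 0.08 = $256

$256


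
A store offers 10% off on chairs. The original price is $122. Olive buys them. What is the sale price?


Calculate the discount amount:
10% of $122 = $12.20
Subtract from original:
$122 - $12.20 = $109.80

$109.80


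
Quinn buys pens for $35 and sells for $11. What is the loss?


Selling price = $11
Cost price = $35
Loss = cost price - selling price:
Loss = $35 - $11 = $24

$24


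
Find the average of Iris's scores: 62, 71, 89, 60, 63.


Add the scores:
62 + 71 + 89 + 60 + 63 = 345
Divide by the number of tests:
345 / 5 = 69

69


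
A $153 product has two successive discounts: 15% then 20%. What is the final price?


First discount:
15% of $153 = $22.95
Price after first discount:
$153 - $22.95 = $130.05
Second discount:
20% of $130.05 = $26.01
Final price:
$130.05 - $26.01 = $104.04

$104.04


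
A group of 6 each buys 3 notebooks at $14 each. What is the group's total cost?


Cost per person:
3 x $14 = $42
Group total:
6 x $42 = $252

$252


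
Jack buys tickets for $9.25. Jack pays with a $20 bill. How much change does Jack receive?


Start with the amount paid:
$20
Subtract the price:
$20 - $9.25 = $10.75

$10.75


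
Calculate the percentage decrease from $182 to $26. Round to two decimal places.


Find the absolute change:
|26 - 182| = 156
Divide by original and multiply by 100:
156 / 182 x 100 = 85.7142...% ≈ 85.71%

85.71%


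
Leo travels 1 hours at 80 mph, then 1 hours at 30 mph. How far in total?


Leg 1 distance:
80 x 1 = 80 miles
Leg 2 distance:
30 x 1 = 30 miles
Total distance:
80 + 30 = 110 miles

110 miles
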